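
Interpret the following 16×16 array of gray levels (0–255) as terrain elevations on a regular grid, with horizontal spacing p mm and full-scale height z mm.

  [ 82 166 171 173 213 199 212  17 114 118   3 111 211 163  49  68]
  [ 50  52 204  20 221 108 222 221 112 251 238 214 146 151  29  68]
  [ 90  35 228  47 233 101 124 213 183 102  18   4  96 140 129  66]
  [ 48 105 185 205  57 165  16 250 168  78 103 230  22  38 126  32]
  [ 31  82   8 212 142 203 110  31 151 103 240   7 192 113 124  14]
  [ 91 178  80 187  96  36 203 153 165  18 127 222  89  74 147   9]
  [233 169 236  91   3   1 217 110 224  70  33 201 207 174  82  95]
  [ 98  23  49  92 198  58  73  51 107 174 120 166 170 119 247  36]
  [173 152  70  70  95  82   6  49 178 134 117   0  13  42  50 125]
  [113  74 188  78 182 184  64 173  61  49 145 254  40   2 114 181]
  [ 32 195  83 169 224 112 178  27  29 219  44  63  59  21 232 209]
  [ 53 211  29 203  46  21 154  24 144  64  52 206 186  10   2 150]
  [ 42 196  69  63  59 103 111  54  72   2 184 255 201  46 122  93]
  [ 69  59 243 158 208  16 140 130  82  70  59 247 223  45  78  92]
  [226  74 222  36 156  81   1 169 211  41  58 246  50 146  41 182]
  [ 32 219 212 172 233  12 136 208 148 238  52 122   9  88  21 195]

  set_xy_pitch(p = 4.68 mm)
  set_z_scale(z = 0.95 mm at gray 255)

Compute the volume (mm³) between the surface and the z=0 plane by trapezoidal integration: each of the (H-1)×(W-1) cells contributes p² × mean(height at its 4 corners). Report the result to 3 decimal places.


height_mm = gray/255 × 0.95; cell vol = 4.68² × mean(4 corners)
unit = 4.68² × 0.95 / (4×255) = 0.0203993 mm³ per gray-sum
row 0: Σ corner-gray over 15 cells = 8486  → 173.1084
row 1: Σ corner-gray over 15 cells = 7958  → 162.3376
row 2: Σ corner-gray over 15 cells = 7038  → 143.5702
row 3: Σ corner-gray over 15 cells = 7057  → 143.9578
row 4: Σ corner-gray over 15 cells = 7131  → 145.4674
row 5: Σ corner-gray over 15 cells = 7614  → 155.3202
row 6: Σ corner-gray over 15 cells = 7392  → 150.7916
row 7: Σ corner-gray over 15 cells = 5842  → 119.1727
row 8: Σ corner-gray over 15 cells = 5924  → 120.8454
row 9: Σ corner-gray over 15 cells = 7061  → 144.0394
row 10: Σ corner-gray over 15 cells = 6458  → 131.7386
row 11: Σ corner-gray over 15 cells = 6116  → 124.7621
row 12: Σ corner-gray over 15 cells = 6886  → 140.4695
row 13: Σ corner-gray over 15 cells = 7149  → 145.8346
row 14: Σ corner-gray over 15 cells = 7439  → 151.7503
Σ rows: total corner-gray = 105551  → 2153.1659 mm³

2153.166


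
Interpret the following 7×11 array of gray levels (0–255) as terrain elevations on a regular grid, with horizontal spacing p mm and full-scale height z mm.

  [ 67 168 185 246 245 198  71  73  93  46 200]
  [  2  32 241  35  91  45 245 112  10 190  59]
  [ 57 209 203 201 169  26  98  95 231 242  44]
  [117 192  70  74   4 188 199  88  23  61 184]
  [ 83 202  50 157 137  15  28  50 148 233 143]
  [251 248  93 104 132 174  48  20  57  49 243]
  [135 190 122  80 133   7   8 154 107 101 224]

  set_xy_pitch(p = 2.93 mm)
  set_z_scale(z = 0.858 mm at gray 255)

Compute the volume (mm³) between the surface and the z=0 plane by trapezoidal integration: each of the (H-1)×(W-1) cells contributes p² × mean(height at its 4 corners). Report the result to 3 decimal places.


207.414

height_mm = gray/255 × 0.858; cell vol = 2.93² × mean(4 corners)
unit = 2.93² × 0.858 / (4×255) = 0.00722142 mm³ per gray-sum
row 0: Σ corner-gray over 10 cells = 4980  → 35.9627
row 1: Σ corner-gray over 10 cells = 5112  → 36.9159
row 2: Σ corner-gray over 10 cells = 5148  → 37.1758
row 3: Σ corner-gray over 10 cells = 4365  → 31.5215
row 4: Σ corner-gray over 10 cells = 4610  → 33.2907
row 5: Σ corner-gray over 10 cells = 4507  → 32.5469
Σ rows: total corner-gray = 28722  → 207.4135 mm³


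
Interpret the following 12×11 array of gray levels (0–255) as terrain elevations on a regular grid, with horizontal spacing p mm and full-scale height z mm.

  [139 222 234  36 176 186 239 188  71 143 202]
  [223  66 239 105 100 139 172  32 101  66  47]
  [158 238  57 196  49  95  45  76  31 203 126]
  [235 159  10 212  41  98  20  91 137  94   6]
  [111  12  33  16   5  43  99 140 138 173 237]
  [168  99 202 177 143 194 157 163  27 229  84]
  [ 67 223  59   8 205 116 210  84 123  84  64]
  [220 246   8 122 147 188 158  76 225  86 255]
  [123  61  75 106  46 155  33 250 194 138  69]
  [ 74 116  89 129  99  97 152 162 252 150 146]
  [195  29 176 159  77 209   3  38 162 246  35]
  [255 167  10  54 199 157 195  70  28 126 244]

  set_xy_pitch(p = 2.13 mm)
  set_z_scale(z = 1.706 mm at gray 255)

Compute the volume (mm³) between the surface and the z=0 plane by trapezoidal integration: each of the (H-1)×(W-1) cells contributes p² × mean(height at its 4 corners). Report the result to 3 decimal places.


height_mm = gray/255 × 1.706; cell vol = 2.13² × mean(4 corners)
unit = 2.13² × 1.706 / (4×255) = 0.00758819 mm³ per gray-sum
row 0: Σ corner-gray over 10 cells = 5641  → 42.8050
row 1: Σ corner-gray over 10 cells = 4574  → 34.7084
row 2: Σ corner-gray over 10 cells = 4229  → 32.0904
row 3: Σ corner-gray over 10 cells = 3631  → 27.5527
row 4: Σ corner-gray over 10 cells = 4700  → 35.6645
row 5: Σ corner-gray over 10 cells = 5389  → 40.8927
row 6: Σ corner-gray over 10 cells = 5342  → 40.5361
row 7: Σ corner-gray over 10 cells = 5295  → 40.1795
row 8: Σ corner-gray over 10 cells = 5020  → 38.0927
row 9: Σ corner-gray over 10 cells = 5140  → 39.0033
row 10: Σ corner-gray over 10 cells = 4939  → 37.4781
Σ rows: total corner-gray = 53900  → 409.0033 mm³

409.003


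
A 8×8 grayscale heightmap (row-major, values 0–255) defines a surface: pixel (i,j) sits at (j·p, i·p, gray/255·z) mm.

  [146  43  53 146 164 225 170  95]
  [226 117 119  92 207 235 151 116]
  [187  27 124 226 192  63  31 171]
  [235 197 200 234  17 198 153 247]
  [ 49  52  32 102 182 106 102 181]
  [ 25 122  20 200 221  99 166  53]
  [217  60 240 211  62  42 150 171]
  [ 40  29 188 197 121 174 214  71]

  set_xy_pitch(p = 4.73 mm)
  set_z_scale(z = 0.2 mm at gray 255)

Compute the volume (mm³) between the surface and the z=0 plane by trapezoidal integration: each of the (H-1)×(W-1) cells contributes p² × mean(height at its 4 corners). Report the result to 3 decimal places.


116.532

height_mm = gray/255 × 0.2; cell vol = 4.73² × mean(4 corners)
unit = 4.73² × 0.2 / (4×255) = 0.00438684 mm³ per gray-sum
row 0: Σ corner-gray over 7 cells = 4027  → 17.6658
row 1: Σ corner-gray over 7 cells = 3868  → 16.9683
row 2: Σ corner-gray over 7 cells = 4164  → 18.2668
row 3: Σ corner-gray over 7 cells = 3862  → 16.9420
row 4: Σ corner-gray over 7 cells = 3116  → 13.6694
row 5: Σ corner-gray over 7 cells = 3652  → 16.0208
row 6: Σ corner-gray over 7 cells = 3875  → 16.9990
Σ rows: total corner-gray = 26564  → 116.5321 mm³


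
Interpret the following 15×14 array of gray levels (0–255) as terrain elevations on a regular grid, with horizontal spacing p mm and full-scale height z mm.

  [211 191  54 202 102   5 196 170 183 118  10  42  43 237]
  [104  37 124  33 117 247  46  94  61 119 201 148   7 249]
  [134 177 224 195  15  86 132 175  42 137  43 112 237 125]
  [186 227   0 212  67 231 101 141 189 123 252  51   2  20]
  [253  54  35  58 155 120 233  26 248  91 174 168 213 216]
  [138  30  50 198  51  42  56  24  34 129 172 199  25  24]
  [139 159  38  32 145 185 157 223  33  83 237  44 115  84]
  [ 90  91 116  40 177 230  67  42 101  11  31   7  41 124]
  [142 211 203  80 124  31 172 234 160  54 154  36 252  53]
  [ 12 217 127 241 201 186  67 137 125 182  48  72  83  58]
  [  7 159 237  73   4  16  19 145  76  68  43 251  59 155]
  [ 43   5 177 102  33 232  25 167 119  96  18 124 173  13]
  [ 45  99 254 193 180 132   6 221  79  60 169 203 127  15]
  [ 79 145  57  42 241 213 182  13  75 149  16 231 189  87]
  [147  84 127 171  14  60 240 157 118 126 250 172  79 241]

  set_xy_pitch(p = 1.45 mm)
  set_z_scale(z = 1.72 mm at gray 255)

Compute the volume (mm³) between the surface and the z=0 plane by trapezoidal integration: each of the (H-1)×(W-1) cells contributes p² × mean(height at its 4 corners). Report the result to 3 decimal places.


height_mm = gray/255 × 1.72; cell vol = 1.45² × mean(4 corners)
unit = 1.45² × 1.72 / (4×255) = 0.00354539 mm³ per gray-sum
row 0: Σ corner-gray over 13 cells = 5901  → 20.9214
row 1: Σ corner-gray over 13 cells = 6230  → 22.0878
row 2: Σ corner-gray over 13 cells = 6807  → 24.1335
row 3: Σ corner-gray over 13 cells = 7017  → 24.8780
row 4: Σ corner-gray over 13 cells = 5801  → 20.5668
row 5: Σ corner-gray over 13 cells = 5307  → 18.8154
row 6: Σ corner-gray over 13 cells = 5247  → 18.6027
row 7: Σ corner-gray over 13 cells = 5739  → 20.3470
row 8: Σ corner-gray over 13 cells = 7059  → 25.0269
row 9: Σ corner-gray over 13 cells = 5904  → 20.9320
row 10: Σ corner-gray over 13 cells = 5060  → 17.9397
row 11: Σ corner-gray over 13 cells = 6104  → 21.6411
row 12: Σ corner-gray over 13 cells = 6778  → 24.0307
row 13: Σ corner-gray over 13 cells = 6856  → 24.3072
Σ rows: total corner-gray = 85810  → 304.2301 mm³

304.230


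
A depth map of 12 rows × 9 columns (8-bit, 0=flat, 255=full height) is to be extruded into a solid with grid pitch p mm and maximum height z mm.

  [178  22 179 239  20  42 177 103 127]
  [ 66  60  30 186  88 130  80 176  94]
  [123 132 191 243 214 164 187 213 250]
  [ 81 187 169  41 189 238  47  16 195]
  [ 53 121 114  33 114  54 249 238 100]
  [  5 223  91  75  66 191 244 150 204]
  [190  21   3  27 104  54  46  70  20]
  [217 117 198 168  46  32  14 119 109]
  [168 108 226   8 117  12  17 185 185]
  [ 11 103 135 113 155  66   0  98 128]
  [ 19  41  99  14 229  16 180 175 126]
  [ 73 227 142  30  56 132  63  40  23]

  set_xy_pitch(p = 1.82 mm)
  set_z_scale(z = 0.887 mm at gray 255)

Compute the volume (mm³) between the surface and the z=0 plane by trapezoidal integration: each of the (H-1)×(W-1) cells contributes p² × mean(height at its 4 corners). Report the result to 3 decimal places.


116.006

height_mm = gray/255 × 0.887; cell vol = 1.82² × mean(4 corners)
unit = 1.82² × 0.887 / (4×255) = 0.00288049 mm³ per gray-sum
row 0: Σ corner-gray over 8 cells = 3529  → 10.1652
row 1: Σ corner-gray over 8 cells = 4721  → 13.5988
row 2: Σ corner-gray over 8 cells = 5111  → 14.7222
row 3: Σ corner-gray over 8 cells = 4049  → 11.6631
row 4: Σ corner-gray over 8 cells = 4288  → 12.3515
row 5: Σ corner-gray over 8 cells = 3149  → 9.0707
row 6: Σ corner-gray over 8 cells = 2574  → 7.4144
row 7: Σ corner-gray over 8 cells = 3413  → 9.8311
row 8: Σ corner-gray over 8 cells = 3178  → 9.1542
row 9: Σ corner-gray over 8 cells = 3132  → 9.0217
row 10: Σ corner-gray over 8 cells = 3129  → 9.0131
Σ rows: total corner-gray = 40273  → 116.0059 mm³


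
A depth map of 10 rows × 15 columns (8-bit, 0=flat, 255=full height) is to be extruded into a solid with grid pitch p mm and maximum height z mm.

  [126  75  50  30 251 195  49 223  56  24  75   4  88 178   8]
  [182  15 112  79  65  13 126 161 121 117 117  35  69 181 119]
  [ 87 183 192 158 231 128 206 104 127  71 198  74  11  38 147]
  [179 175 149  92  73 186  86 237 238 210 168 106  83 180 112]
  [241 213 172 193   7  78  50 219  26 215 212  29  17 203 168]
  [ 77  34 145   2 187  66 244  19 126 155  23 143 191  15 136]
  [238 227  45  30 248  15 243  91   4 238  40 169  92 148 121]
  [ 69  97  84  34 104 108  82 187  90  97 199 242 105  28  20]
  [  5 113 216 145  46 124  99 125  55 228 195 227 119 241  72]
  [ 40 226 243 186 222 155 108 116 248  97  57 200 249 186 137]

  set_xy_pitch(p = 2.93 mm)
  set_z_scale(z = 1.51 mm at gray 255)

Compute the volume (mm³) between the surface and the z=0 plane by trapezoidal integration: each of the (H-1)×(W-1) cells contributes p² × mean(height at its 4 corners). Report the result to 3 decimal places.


height_mm = gray/255 × 1.51; cell vol = 2.93² × mean(4 corners)
unit = 2.93² × 1.51 / (4×255) = 0.012709 mm³ per gray-sum
row 0: Σ corner-gray over 14 cells = 5453  → 69.3023
row 1: Σ corner-gray over 14 cells = 6399  → 81.3250
row 2: Σ corner-gray over 14 cells = 7933  → 100.8206
row 3: Σ corner-gray over 14 cells = 7934  → 100.8334
row 4: Σ corner-gray over 14 cells = 6590  → 83.7524
row 5: Σ corner-gray over 14 cells = 6452  → 81.9986
row 6: Σ corner-gray over 14 cells = 6542  → 83.1424
row 7: Σ corner-gray over 14 cells = 6946  → 88.2768
row 8: Σ corner-gray over 14 cells = 8706  → 110.6447
Σ rows: total corner-gray = 62955  → 800.0963 mm³

800.096


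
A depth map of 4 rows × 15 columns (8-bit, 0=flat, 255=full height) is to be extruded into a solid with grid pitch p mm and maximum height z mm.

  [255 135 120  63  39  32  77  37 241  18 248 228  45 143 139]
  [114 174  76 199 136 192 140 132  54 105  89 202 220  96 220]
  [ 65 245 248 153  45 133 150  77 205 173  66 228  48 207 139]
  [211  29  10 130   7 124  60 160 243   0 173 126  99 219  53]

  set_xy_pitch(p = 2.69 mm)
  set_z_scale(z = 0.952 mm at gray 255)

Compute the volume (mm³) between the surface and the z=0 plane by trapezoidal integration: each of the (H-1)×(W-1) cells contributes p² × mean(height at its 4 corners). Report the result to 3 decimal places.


152.080

height_mm = gray/255 × 0.952; cell vol = 2.69² × mean(4 corners)
unit = 2.69² × 0.952 / (4×255) = 0.00675369 mm³ per gray-sum
row 0: Σ corner-gray over 14 cells = 7210  → 48.6941
row 1: Σ corner-gray over 14 cells = 8124  → 54.8670
row 2: Σ corner-gray over 14 cells = 7184  → 48.5185
Σ rows: total corner-gray = 22518  → 152.0797 mm³


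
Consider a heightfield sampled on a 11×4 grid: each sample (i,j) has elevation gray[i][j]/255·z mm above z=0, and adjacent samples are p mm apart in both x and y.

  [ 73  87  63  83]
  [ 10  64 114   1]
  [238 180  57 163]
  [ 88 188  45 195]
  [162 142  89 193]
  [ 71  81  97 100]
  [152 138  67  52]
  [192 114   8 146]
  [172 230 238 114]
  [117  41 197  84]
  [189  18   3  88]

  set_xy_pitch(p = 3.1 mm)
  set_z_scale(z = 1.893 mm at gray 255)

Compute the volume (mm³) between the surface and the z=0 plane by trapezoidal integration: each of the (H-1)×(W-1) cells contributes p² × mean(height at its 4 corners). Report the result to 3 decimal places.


height_mm = gray/255 × 1.893; cell vol = 3.1² × mean(4 corners)
unit = 3.1² × 1.893 / (4×255) = 0.017835 mm³ per gray-sum
row 0: Σ corner-gray over 3 cells = 823  → 14.6782
row 1: Σ corner-gray over 3 cells = 1242  → 22.1511
row 2: Σ corner-gray over 3 cells = 1624  → 28.9641
row 3: Σ corner-gray over 3 cells = 1566  → 27.9297
row 4: Σ corner-gray over 3 cells = 1344  → 23.9703
row 5: Σ corner-gray over 3 cells = 1141  → 20.3498
row 6: Σ corner-gray over 3 cells = 1196  → 21.3307
row 7: Σ corner-gray over 3 cells = 1804  → 32.1744
row 8: Σ corner-gray over 3 cells = 1899  → 33.8687
row 9: Σ corner-gray over 3 cells = 996  → 17.7637
Σ rows: total corner-gray = 13635  → 243.1806 mm³

243.181


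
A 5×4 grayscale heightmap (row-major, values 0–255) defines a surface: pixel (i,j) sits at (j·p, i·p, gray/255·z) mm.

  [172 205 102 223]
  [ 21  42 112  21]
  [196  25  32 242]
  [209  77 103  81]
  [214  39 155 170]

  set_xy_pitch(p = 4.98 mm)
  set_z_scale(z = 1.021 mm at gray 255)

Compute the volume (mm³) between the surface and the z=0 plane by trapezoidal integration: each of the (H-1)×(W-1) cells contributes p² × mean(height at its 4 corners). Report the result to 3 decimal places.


height_mm = gray/255 × 1.021; cell vol = 4.98² × mean(4 corners)
unit = 4.98² × 1.021 / (4×255) = 0.0248247 mm³ per gray-sum
row 0: Σ corner-gray over 3 cells = 1359  → 33.7368
row 1: Σ corner-gray over 3 cells = 902  → 22.3919
row 2: Σ corner-gray over 3 cells = 1202  → 29.8393
row 3: Σ corner-gray over 3 cells = 1422  → 35.3007
Σ rows: total corner-gray = 4885  → 121.2687 mm³

121.269


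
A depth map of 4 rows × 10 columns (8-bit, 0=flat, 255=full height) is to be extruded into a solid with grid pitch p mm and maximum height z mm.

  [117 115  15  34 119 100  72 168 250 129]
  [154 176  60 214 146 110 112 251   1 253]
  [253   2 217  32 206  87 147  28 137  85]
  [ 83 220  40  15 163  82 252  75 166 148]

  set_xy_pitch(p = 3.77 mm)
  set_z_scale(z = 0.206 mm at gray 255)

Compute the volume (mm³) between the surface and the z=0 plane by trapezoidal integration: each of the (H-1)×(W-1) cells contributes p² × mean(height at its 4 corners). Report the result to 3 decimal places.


height_mm = gray/255 × 0.206; cell vol = 3.77² × mean(4 corners)
unit = 3.77² × 0.206 / (4×255) = 0.00287045 mm³ per gray-sum
row 0: Σ corner-gray over 9 cells = 4539  → 13.0290
row 1: Σ corner-gray over 9 cells = 4597  → 13.1955
row 2: Σ corner-gray over 9 cells = 4307  → 12.3630
Σ rows: total corner-gray = 13443  → 38.5874 mm³

38.587


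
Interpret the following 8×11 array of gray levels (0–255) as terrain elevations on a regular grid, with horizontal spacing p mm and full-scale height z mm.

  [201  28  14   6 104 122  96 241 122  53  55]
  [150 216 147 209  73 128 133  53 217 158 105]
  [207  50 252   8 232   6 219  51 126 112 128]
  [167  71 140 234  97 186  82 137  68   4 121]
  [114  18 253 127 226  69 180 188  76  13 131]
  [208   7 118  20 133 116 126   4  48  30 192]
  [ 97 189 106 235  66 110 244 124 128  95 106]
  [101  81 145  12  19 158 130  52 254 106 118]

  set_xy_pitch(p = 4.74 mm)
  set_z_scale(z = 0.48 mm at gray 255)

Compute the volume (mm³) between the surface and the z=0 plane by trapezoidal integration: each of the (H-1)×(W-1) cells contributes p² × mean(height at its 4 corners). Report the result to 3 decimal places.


height_mm = gray/255 × 0.48; cell vol = 4.74² × mean(4 corners)
unit = 4.74² × 0.48 / (4×255) = 0.010573 mm³ per gray-sum
row 0: Σ corner-gray over 10 cells = 4751  → 50.2323
row 1: Σ corner-gray over 10 cells = 5370  → 56.7769
row 2: Σ corner-gray over 10 cells = 4773  → 50.4649
row 3: Σ corner-gray over 10 cells = 4871  → 51.5010
row 4: Σ corner-gray over 10 cells = 4149  → 43.8673
row 5: Σ corner-gray over 10 cells = 4401  → 46.5317
row 6: Σ corner-gray over 10 cells = 4930  → 52.1248
Σ rows: total corner-gray = 33245  → 351.4990 mm³

351.499


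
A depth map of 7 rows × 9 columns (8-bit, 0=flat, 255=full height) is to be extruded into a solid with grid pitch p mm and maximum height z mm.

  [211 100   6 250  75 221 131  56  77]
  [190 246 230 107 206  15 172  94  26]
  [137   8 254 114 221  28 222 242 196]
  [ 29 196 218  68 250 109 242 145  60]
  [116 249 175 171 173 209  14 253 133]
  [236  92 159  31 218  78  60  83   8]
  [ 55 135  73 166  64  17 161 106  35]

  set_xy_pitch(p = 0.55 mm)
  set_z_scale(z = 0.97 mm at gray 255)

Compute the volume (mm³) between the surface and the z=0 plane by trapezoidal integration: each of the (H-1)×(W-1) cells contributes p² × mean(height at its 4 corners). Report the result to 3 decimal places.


7.816

height_mm = gray/255 × 0.97; cell vol = 0.55² × mean(4 corners)
unit = 0.55² × 0.97 / (4×255) = 0.000287672 mm³ per gray-sum
row 0: Σ corner-gray over 8 cells = 4322  → 1.2433
row 1: Σ corner-gray over 8 cells = 4867  → 1.4001
row 2: Σ corner-gray over 8 cells = 5056  → 1.4545
row 3: Σ corner-gray over 8 cells = 5282  → 1.5195
row 4: Σ corner-gray over 8 cells = 4423  → 1.2724
row 5: Σ corner-gray over 8 cells = 3220  → 0.9263
Σ rows: total corner-gray = 27170  → 7.8160 mm³


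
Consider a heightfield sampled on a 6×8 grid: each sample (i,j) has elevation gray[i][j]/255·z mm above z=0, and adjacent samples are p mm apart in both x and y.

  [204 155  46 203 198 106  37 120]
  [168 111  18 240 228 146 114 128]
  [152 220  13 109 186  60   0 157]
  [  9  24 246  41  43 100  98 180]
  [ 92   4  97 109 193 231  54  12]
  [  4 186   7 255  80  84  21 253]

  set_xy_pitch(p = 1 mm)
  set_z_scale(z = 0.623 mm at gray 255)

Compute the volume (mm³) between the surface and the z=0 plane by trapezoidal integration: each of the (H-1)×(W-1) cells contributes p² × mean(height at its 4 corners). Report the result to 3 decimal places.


9.695

height_mm = gray/255 × 0.623; cell vol = 1² × mean(4 corners)
unit = 1² × 0.623 / (4×255) = 0.000610784 mm³ per gray-sum
row 0: Σ corner-gray over 7 cells = 3824  → 2.3356
row 1: Σ corner-gray over 7 cells = 3495  → 2.1347
row 2: Σ corner-gray over 7 cells = 2778  → 1.6968
row 3: Σ corner-gray over 7 cells = 2773  → 1.6937
row 4: Σ corner-gray over 7 cells = 3003  → 1.8342
Σ rows: total corner-gray = 15873  → 9.6950 mm³


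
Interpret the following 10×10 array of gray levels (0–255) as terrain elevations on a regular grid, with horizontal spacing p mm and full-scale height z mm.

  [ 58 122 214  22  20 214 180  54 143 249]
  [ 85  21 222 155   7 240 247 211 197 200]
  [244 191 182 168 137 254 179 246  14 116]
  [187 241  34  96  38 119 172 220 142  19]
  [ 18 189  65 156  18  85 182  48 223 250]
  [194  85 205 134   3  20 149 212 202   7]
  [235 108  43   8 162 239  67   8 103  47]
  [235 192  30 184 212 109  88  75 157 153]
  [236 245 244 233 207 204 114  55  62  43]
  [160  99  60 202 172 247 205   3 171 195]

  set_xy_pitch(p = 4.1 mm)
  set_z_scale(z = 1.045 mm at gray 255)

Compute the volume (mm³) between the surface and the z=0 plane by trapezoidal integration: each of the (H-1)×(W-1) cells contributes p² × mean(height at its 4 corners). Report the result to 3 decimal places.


height_mm = gray/255 × 1.045; cell vol = 4.1² × mean(4 corners)
unit = 4.1² × 1.045 / (4×255) = 0.017222 mm³ per gray-sum
row 0: Σ corner-gray over 9 cells = 5130  → 88.3489
row 1: Σ corner-gray over 9 cells = 5987  → 103.1082
row 2: Σ corner-gray over 9 cells = 5432  → 93.5500
row 3: Σ corner-gray over 9 cells = 4530  → 78.0157
row 4: Σ corner-gray over 9 cells = 4421  → 76.1385
row 5: Σ corner-gray over 9 cells = 3979  → 68.5264
row 6: Σ corner-gray over 9 cells = 4240  → 73.0213
row 7: Σ corner-gray over 9 cells = 5489  → 94.5316
row 8: Σ corner-gray over 9 cells = 5680  → 97.8210
Σ rows: total corner-gray = 44888  → 773.0616 mm³

773.062


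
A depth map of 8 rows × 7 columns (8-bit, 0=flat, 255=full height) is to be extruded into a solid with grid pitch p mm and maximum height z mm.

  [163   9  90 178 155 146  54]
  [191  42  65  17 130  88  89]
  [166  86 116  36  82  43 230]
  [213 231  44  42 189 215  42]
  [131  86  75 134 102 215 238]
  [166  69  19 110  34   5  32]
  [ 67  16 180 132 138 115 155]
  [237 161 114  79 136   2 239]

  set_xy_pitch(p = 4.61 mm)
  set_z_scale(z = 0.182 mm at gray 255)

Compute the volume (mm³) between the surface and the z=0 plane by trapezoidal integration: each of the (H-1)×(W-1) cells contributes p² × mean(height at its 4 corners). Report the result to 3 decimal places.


height_mm = gray/255 × 0.182; cell vol = 4.61² × mean(4 corners)
unit = 4.61² × 0.182 / (4×255) = 0.00379204 mm³ per gray-sum
row 0: Σ corner-gray over 6 cells = 2337  → 8.8620
row 1: Σ corner-gray over 6 cells = 2086  → 7.9102
row 2: Σ corner-gray over 6 cells = 2819  → 10.6898
row 3: Σ corner-gray over 6 cells = 3290  → 12.4758
row 4: Σ corner-gray over 6 cells = 2265  → 8.5890
row 5: Σ corner-gray over 6 cells = 2056  → 7.7964
row 6: Σ corner-gray over 6 cells = 2844  → 10.7846
Σ rows: total corner-gray = 17697  → 67.1078 mm³

67.108


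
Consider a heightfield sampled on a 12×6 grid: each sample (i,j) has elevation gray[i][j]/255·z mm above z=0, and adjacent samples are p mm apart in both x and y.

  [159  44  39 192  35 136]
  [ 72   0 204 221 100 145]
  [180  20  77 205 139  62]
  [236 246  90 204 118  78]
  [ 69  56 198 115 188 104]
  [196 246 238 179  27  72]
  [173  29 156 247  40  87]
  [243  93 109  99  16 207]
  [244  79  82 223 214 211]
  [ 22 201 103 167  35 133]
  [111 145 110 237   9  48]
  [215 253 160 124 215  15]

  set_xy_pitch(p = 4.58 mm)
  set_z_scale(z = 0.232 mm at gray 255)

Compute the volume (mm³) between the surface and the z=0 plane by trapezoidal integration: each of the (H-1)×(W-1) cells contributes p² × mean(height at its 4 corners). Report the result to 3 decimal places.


height_mm = gray/255 × 0.232; cell vol = 4.58² × mean(4 corners)
unit = 4.58² × 0.232 / (4×255) = 0.0047711 mm³ per gray-sum
row 0: Σ corner-gray over 5 cells = 2182  → 10.4105
row 1: Σ corner-gray over 5 cells = 2391  → 11.4077
row 2: Σ corner-gray over 5 cells = 2754  → 13.1396
row 3: Σ corner-gray over 5 cells = 2917  → 13.9173
row 4: Σ corner-gray over 5 cells = 2935  → 14.0032
row 5: Σ corner-gray over 5 cells = 2852  → 13.6072
row 6: Σ corner-gray over 5 cells = 2288  → 10.9163
row 7: Σ corner-gray over 5 cells = 2735  → 13.0490
row 8: Σ corner-gray over 5 cells = 2818  → 13.4450
row 9: Σ corner-gray over 5 cells = 2328  → 11.1071
row 10: Σ corner-gray over 5 cells = 2895  → 13.8123
Σ rows: total corner-gray = 29095  → 138.8152 mm³

138.815


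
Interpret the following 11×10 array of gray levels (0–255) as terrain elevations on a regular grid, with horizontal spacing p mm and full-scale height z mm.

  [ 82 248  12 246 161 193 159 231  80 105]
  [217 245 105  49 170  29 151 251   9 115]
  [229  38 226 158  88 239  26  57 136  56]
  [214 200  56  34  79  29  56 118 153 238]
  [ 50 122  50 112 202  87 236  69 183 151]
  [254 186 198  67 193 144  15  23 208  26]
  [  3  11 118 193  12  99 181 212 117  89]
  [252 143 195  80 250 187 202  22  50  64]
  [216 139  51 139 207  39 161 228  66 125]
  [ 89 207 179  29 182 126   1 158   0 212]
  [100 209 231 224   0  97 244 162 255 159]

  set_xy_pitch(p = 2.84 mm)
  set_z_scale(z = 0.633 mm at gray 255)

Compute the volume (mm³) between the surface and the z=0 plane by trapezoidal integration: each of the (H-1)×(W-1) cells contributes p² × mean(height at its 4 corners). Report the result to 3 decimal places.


height_mm = gray/255 × 0.633; cell vol = 2.84² × mean(4 corners)
unit = 2.84² × 0.633 / (4×255) = 0.00500542 mm³ per gray-sum
row 0: Σ corner-gray over 9 cells = 5197  → 26.0131
row 1: Σ corner-gray over 9 cells = 4571  → 22.8798
row 2: Σ corner-gray over 9 cells = 4123  → 20.6373
row 3: Σ corner-gray over 9 cells = 4225  → 21.1479
row 4: Σ corner-gray over 9 cells = 4671  → 23.3803
row 5: Σ corner-gray over 9 cells = 4326  → 21.6534
row 6: Σ corner-gray over 9 cells = 4552  → 22.7847
row 7: Σ corner-gray over 9 cells = 4975  → 24.9019
row 8: Σ corner-gray over 9 cells = 4466  → 22.3542
row 9: Σ corner-gray over 9 cells = 5168  → 25.8680
Σ rows: total corner-gray = 46274  → 231.6206 mm³

231.621


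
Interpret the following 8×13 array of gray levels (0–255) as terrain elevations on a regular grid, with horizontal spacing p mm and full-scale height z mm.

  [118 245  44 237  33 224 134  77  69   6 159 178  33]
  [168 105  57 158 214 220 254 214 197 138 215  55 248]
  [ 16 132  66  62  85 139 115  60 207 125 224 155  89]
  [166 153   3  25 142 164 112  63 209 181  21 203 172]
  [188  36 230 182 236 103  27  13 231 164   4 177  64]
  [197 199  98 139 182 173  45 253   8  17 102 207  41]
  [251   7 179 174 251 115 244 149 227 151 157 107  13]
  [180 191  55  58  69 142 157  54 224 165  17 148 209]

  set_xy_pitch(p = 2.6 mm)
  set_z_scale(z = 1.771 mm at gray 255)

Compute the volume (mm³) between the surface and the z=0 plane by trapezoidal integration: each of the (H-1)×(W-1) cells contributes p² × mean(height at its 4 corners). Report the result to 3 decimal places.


height_mm = gray/255 × 1.771; cell vol = 2.6² × mean(4 corners)
unit = 2.6² × 1.771 / (4×255) = 0.0117372 mm³ per gray-sum
row 0: Σ corner-gray over 12 cells = 7033  → 82.5478
row 1: Σ corner-gray over 12 cells = 6915  → 81.1628
row 2: Σ corner-gray over 12 cells = 5735  → 67.3129
row 3: Σ corner-gray over 12 cells = 5948  → 69.8130
row 4: Σ corner-gray over 12 cells = 6142  → 72.0900
row 5: Σ corner-gray over 12 cells = 6870  → 80.6347
row 6: Σ corner-gray over 12 cells = 6735  → 79.0501
Σ rows: total corner-gray = 45378  → 532.6114 mm³

532.611


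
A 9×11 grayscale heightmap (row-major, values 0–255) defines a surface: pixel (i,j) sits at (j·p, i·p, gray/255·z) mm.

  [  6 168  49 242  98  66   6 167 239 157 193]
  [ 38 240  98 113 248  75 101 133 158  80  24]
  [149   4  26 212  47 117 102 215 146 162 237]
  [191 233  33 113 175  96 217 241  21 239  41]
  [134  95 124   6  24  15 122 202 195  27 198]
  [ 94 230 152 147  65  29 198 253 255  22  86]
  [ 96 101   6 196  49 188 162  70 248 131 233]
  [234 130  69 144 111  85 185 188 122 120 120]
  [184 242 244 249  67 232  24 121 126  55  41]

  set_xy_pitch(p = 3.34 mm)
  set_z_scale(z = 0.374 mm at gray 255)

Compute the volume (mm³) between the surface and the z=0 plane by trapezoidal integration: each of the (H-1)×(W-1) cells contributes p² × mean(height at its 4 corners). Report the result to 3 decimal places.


170.659

height_mm = gray/255 × 0.374; cell vol = 3.34² × mean(4 corners)
unit = 3.34² × 0.374 / (4×255) = 0.00409039 mm³ per gray-sum
row 0: Σ corner-gray over 10 cells = 5137  → 21.0123
row 1: Σ corner-gray over 10 cells = 5002  → 20.4601
row 2: Σ corner-gray over 10 cells = 5416  → 22.1535
row 3: Σ corner-gray over 10 cells = 4920  → 20.1247
row 4: Σ corner-gray over 10 cells = 4834  → 19.7729
row 5: Σ corner-gray over 10 cells = 5513  → 22.5503
row 6: Σ corner-gray over 10 cells = 5293  → 21.6504
row 7: Σ corner-gray over 10 cells = 5607  → 22.9348
Σ rows: total corner-gray = 41722  → 170.6591 mm³


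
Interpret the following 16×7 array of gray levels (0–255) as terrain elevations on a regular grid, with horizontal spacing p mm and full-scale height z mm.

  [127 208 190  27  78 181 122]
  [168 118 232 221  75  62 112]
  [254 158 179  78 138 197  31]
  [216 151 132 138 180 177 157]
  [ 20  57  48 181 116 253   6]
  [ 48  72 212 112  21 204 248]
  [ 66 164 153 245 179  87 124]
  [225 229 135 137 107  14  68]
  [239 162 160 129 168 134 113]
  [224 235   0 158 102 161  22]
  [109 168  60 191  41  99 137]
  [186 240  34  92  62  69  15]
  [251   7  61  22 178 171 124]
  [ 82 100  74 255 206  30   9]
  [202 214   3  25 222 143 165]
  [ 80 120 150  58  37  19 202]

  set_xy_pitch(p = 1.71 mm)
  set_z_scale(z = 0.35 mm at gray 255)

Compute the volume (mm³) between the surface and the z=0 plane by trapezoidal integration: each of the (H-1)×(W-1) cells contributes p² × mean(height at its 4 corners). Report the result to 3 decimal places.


46.617

height_mm = gray/255 × 0.35; cell vol = 1.71² × mean(4 corners)
unit = 1.71² × 0.35 / (4×255) = 0.00100337 mm³ per gray-sum
row 0: Σ corner-gray over 6 cells = 3313  → 3.3242
row 1: Σ corner-gray over 6 cells = 3481  → 3.4927
row 2: Σ corner-gray over 6 cells = 3714  → 3.7265
row 3: Σ corner-gray over 6 cells = 3265  → 3.2760
row 4: Σ corner-gray over 6 cells = 2874  → 2.8837
row 5: Σ corner-gray over 6 cells = 3384  → 3.3954
row 6: Σ corner-gray over 6 cells = 3383  → 3.3944
row 7: Σ corner-gray over 6 cells = 3395  → 3.4064
row 8: Σ corner-gray over 6 cells = 3416  → 3.4275
row 9: Σ corner-gray over 6 cells = 2922  → 2.9318
row 10: Σ corner-gray over 6 cells = 2559  → 2.5676
row 11: Σ corner-gray over 6 cells = 2448  → 2.4562
row 12: Σ corner-gray over 6 cells = 2674  → 2.6830
row 13: Σ corner-gray over 6 cells = 3002  → 3.0121
row 14: Σ corner-gray over 6 cells = 2631  → 2.6399
Σ rows: total corner-gray = 46461  → 46.6175 mm³


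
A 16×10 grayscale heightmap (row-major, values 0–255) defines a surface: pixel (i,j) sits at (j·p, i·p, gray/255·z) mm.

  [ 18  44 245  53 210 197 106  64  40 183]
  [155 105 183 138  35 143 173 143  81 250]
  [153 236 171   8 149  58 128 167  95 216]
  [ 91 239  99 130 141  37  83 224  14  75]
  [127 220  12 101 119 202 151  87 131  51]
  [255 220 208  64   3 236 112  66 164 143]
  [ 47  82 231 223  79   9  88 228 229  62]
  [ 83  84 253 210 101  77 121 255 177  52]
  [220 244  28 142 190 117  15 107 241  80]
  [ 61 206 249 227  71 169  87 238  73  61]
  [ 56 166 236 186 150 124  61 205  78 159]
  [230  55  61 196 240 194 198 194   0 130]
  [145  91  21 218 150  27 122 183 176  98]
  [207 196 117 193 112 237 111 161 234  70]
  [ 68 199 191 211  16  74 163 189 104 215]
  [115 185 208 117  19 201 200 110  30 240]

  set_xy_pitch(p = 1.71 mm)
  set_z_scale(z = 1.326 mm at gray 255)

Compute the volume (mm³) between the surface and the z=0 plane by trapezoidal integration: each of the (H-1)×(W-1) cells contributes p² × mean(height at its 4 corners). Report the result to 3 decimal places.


284.347

height_mm = gray/255 × 1.326; cell vol = 1.71² × mean(4 corners)
unit = 1.71² × 1.326 / (4×255) = 0.00380133 mm³ per gray-sum
row 0: Σ corner-gray over 9 cells = 4526  → 17.2048
row 1: Σ corner-gray over 9 cells = 4800  → 18.2464
row 2: Σ corner-gray over 9 cells = 4493  → 17.0794
row 3: Σ corner-gray over 9 cells = 4324  → 16.4370
row 4: Σ corner-gray over 9 cells = 4768  → 18.1247
row 5: Σ corner-gray over 9 cells = 4991  → 18.9724
row 6: Σ corner-gray over 9 cells = 5138  → 19.5312
row 7: Σ corner-gray over 9 cells = 5159  → 19.6111
row 8: Σ corner-gray over 9 cells = 5230  → 19.8810
row 9: Σ corner-gray over 9 cells = 5389  → 20.4854
row 10: Σ corner-gray over 9 cells = 5263  → 20.0064
row 11: Σ corner-gray over 9 cells = 4855  → 18.4555
row 12: Σ corner-gray over 9 cells = 5218  → 19.8353
row 13: Σ corner-gray over 9 cells = 5576  → 21.1962
row 14: Σ corner-gray over 9 cells = 5072  → 19.2803
Σ rows: total corner-gray = 74802  → 284.3471 mm³


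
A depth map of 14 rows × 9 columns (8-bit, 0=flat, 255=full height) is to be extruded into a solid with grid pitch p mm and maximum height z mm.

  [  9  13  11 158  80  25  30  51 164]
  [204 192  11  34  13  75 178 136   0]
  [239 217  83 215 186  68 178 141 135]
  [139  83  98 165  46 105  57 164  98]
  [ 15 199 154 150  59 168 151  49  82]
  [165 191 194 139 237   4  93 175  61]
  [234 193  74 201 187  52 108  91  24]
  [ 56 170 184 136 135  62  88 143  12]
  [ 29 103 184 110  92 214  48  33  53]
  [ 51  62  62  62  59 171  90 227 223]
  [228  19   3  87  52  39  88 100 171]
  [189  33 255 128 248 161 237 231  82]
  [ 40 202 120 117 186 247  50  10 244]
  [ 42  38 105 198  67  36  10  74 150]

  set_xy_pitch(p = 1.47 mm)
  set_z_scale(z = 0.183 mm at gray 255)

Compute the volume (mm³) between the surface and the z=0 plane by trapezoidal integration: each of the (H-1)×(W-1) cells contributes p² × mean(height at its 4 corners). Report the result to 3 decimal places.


height_mm = gray/255 × 0.183; cell vol = 1.47² × mean(4 corners)
unit = 1.47² × 0.183 / (4×255) = 0.000387691 mm³ per gray-sum
row 0: Σ corner-gray over 8 cells = 2391  → 0.9270
row 1: Σ corner-gray over 8 cells = 4032  → 1.5632
row 2: Σ corner-gray over 8 cells = 4223  → 1.6372
row 3: Σ corner-gray over 8 cells = 3630  → 1.4073
row 4: Σ corner-gray over 8 cells = 4249  → 1.6473
row 5: Σ corner-gray over 8 cells = 4362  → 1.6911
row 6: Σ corner-gray over 8 cells = 3974  → 1.5407
row 7: Σ corner-gray over 8 cells = 3554  → 1.3779
row 8: Σ corner-gray over 8 cells = 3390  → 1.3143
row 9: Σ corner-gray over 8 cells = 2915  → 1.1301
row 10: Σ corner-gray over 8 cells = 4032  → 1.5632
row 11: Σ corner-gray over 8 cells = 5005  → 1.9404
row 12: Σ corner-gray over 8 cells = 3396  → 1.3166
Σ rows: total corner-gray = 49153  → 19.0562 mm³

19.056


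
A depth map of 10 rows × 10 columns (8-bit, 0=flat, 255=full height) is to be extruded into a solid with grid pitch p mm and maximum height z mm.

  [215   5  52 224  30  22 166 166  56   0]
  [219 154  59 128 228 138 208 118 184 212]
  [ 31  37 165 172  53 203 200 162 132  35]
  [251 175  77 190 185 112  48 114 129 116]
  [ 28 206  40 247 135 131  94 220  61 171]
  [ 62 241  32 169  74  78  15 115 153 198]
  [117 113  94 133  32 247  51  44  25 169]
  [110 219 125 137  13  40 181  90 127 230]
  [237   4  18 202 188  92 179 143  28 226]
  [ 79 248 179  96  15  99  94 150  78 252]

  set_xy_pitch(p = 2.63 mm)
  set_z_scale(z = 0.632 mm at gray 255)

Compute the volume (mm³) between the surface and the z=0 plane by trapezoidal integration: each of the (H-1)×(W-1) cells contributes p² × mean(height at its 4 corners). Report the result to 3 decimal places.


height_mm = gray/255 × 0.632; cell vol = 2.63² × mean(4 corners)
unit = 2.63² × 0.632 / (4×255) = 0.00428577 mm³ per gray-sum
row 0: Σ corner-gray over 9 cells = 4522  → 19.3802
row 1: Σ corner-gray over 9 cells = 5179  → 22.1960
row 2: Σ corner-gray over 9 cells = 4741  → 20.3188
row 3: Σ corner-gray over 9 cells = 4894  → 20.9745
row 4: Σ corner-gray over 9 cells = 4481  → 19.2045
row 5: Σ corner-gray over 9 cells = 3778  → 16.1916
row 6: Σ corner-gray over 9 cells = 3968  → 17.0059
row 7: Σ corner-gray over 9 cells = 4375  → 18.7502
row 8: Σ corner-gray over 9 cells = 4420  → 18.9431
Σ rows: total corner-gray = 40358  → 172.9649 mm³

172.965


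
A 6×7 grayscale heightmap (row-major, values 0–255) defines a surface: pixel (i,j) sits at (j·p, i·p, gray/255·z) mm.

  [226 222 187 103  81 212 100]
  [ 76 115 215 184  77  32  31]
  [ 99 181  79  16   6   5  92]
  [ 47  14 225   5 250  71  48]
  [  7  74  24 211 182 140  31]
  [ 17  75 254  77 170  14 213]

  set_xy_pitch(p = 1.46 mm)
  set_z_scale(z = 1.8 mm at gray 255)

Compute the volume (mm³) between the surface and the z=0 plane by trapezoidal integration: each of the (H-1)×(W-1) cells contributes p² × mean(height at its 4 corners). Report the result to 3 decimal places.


47.517

height_mm = gray/255 × 1.8; cell vol = 1.46² × mean(4 corners)
unit = 1.46² × 1.8 / (4×255) = 0.00376165 mm³ per gray-sum
row 0: Σ corner-gray over 6 cells = 3289  → 12.3721
row 1: Σ corner-gray over 6 cells = 2118  → 7.9672
row 2: Σ corner-gray over 6 cells = 1990  → 7.4857
row 3: Σ corner-gray over 6 cells = 2525  → 9.4982
row 4: Σ corner-gray over 6 cells = 2710  → 10.1941
Σ rows: total corner-gray = 12632  → 47.5171 mm³


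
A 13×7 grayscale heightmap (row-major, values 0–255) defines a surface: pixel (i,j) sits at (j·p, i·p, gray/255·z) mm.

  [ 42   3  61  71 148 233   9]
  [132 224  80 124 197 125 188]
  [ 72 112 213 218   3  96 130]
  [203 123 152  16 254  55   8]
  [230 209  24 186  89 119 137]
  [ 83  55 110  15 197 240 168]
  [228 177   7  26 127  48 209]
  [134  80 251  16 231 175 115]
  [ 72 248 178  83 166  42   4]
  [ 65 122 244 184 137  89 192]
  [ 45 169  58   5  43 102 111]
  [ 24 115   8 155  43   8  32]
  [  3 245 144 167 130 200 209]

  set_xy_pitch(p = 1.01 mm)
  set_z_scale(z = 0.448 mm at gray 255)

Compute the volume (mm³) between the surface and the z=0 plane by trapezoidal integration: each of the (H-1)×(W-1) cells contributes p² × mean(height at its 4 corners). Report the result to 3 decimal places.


height_mm = gray/255 × 0.448; cell vol = 1.01² × mean(4 corners)
unit = 1.01² × 0.448 / (4×255) = 0.000448044 mm³ per gray-sum
row 0: Σ corner-gray over 6 cells = 2903  → 1.3007
row 1: Σ corner-gray over 6 cells = 3306  → 1.4812
row 2: Σ corner-gray over 6 cells = 2897  → 1.2980
row 3: Σ corner-gray over 6 cells = 3032  → 1.3585
row 4: Σ corner-gray over 6 cells = 3106  → 1.3916
row 5: Σ corner-gray over 6 cells = 2692  → 1.2061
row 6: Σ corner-gray over 6 cells = 2962  → 1.3271
row 7: Σ corner-gray over 6 cells = 3265  → 1.4629
row 8: Σ corner-gray over 6 cells = 3319  → 1.4871
row 9: Σ corner-gray over 6 cells = 2719  → 1.2182
row 10: Σ corner-gray over 6 cells = 1624  → 0.7276
row 11: Σ corner-gray over 6 cells = 2698  → 1.2088
Σ rows: total corner-gray = 34523  → 15.4678 mm³

15.468


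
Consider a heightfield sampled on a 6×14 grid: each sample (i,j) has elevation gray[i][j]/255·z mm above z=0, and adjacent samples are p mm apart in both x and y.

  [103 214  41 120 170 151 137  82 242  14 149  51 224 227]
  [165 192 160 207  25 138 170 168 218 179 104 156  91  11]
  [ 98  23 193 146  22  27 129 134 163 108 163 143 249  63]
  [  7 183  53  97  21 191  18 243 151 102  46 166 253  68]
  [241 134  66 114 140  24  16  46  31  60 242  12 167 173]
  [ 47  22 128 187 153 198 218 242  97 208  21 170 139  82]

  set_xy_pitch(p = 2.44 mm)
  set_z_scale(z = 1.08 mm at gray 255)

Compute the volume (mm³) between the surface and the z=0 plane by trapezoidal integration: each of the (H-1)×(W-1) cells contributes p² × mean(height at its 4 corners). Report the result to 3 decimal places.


204.262

height_mm = gray/255 × 1.08; cell vol = 2.44² × mean(4 corners)
unit = 2.44² × 1.08 / (4×255) = 0.00630381 mm³ per gray-sum
row 0: Σ corner-gray over 13 cells = 7312  → 46.0935
row 1: Σ corner-gray over 13 cells = 6953  → 43.8304
row 2: Σ corner-gray over 13 cells = 6284  → 39.6132
row 3: Σ corner-gray over 13 cells = 5641  → 35.5598
row 4: Σ corner-gray over 13 cells = 6213  → 39.1656
Σ rows: total corner-gray = 32403  → 204.2624 mm³
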